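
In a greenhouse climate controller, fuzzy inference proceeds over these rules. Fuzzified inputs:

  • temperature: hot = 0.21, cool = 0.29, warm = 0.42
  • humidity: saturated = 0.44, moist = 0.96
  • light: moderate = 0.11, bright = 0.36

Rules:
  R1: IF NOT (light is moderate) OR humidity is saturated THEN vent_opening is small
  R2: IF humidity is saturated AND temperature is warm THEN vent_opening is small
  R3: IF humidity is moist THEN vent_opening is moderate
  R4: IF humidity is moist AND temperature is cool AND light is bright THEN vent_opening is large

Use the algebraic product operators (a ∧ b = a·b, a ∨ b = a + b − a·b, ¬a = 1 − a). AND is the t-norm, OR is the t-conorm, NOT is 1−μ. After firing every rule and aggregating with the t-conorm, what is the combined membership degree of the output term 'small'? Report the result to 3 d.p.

0.950

R1: ¬moderate=1−0.11=0.89, saturated=0.44; OR[a + b − a·b] → w = 0.9384
R2: saturated=0.44, warm=0.42; AND[a·b] → w = 0.1848
R3: moist=0.96 → w = 0.9600
R4: moist=0.96, cool=0.29, bright=0.36; AND[a·b] → w = 0.1002
Rules with consequent 'small': {R1, R2} → strengths 0.9384, 0.1848
Aggregate via t-conorm [a + b − a·b]: 0.9498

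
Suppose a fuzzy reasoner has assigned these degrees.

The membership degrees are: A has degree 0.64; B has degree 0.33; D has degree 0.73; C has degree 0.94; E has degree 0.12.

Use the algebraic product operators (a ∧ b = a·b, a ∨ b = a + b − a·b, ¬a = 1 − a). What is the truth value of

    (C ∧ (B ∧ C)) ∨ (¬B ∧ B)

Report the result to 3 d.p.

B ∧ C = a·b on (0.3300, 0.9400) = 0.3102
C ∧ (B ∧ C) = a·b on (0.9400, 0.3102) = 0.2916
¬B = 1 − 0.3300 = 0.6700
¬B ∧ B = a·b on (0.6700, 0.3300) = 0.2211
(C ∧ (B ∧ C)) ∨ (¬B ∧ B) = a + b − a·b on (0.2916, 0.2211) = 0.4482

0.448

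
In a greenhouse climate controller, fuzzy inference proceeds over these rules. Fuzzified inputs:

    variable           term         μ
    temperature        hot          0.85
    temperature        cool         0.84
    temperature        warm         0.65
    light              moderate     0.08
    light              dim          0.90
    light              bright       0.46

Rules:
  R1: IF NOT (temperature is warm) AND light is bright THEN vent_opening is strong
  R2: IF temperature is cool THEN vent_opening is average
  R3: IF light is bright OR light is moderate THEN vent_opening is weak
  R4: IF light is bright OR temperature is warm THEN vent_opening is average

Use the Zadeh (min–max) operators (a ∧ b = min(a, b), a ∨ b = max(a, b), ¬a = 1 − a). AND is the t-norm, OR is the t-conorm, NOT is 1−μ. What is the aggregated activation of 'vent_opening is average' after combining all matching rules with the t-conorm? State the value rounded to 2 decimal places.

R1: ¬warm=1−0.65=0.35, bright=0.46; AND[min(a, b)] → w = 0.35
R2: cool=0.84 → w = 0.84
R3: bright=0.46, moderate=0.08; OR[max(a, b)] → w = 0.46
R4: bright=0.46, warm=0.65; OR[max(a, b)] → w = 0.65
Rules with consequent 'average': {R2, R4} → strengths 0.84, 0.65
Aggregate via t-conorm [max(a, b)]: 0.84

0.84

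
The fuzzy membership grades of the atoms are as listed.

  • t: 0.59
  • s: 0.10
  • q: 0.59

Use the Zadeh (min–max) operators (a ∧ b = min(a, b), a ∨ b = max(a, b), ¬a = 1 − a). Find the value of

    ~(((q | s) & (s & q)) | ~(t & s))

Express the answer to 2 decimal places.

q | s = max(a, b) on (0.59, 0.10) = 0.59
s & q = min(a, b) on (0.10, 0.59) = 0.10
(q | s) & (s & q) = min(a, b) on (0.59, 0.10) = 0.10
t & s = min(a, b) on (0.59, 0.10) = 0.10
~(t & s) = 1 − 0.10 = 0.90
((q | s) & (s & q)) | ~(t & s) = max(a, b) on (0.10, 0.90) = 0.90
~(((q | s) & (s & q)) | ~(t & s)) = 1 − 0.90 = 0.10

0.10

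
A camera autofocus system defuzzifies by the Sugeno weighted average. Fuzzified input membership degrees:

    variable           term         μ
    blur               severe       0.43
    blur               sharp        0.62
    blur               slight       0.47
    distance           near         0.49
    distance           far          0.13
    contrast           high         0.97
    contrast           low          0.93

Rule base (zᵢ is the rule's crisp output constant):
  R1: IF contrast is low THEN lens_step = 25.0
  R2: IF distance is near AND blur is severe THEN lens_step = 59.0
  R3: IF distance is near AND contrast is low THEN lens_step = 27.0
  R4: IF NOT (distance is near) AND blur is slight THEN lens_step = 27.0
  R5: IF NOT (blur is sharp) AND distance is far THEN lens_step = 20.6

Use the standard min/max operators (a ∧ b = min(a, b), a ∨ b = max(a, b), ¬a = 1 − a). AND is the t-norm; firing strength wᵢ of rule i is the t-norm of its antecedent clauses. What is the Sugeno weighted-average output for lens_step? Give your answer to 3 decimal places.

31.518

R1 (z=25.0): low=0.93 → w = 0.93
R2 (z=59.0): near=0.49, severe=0.43; AND[min(a, b)] → w = 0.43
R3 (z=27.0): near=0.49, low=0.93; AND[min(a, b)] → w = 0.49
R4 (z=27.0): ¬near=1−0.49=0.51, slight=0.47; AND[min(a, b)] → w = 0.47
R5 (z=20.6): ¬sharp=1−0.62=0.38, far=0.13; AND[min(a, b)] → w = 0.13
Weighted average = (0.93·25.0 + 0.43·59.0 + 0.49·27.0 + 0.47·27.0 + 0.13·20.6) / (0.93 + 0.43 + 0.49 + 0.47 + 0.13)
  = 77.2180 / 2.4500 = 31.518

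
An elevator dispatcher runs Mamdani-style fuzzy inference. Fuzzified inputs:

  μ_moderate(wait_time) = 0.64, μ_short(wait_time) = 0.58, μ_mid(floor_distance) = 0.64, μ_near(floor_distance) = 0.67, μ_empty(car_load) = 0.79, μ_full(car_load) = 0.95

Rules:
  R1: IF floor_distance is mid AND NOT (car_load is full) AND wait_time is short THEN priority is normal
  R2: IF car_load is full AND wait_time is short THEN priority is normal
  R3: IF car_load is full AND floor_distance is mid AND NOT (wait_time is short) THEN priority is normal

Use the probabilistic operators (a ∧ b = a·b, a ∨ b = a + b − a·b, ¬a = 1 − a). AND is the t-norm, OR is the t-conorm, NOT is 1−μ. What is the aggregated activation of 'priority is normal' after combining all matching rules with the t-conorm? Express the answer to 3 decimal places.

R1: mid=0.64, ¬full=1−0.95=0.05, short=0.58; AND[a·b] → w = 0.0186
R2: full=0.95, short=0.58; AND[a·b] → w = 0.5510
R3: full=0.95, mid=0.64, ¬short=1−0.58=0.42; AND[a·b] → w = 0.2554
Rules with consequent 'normal': {R1, R2, R3} → strengths 0.0186, 0.5510, 0.2554
Aggregate via t-conorm [a + b − a·b]: 0.6719

0.672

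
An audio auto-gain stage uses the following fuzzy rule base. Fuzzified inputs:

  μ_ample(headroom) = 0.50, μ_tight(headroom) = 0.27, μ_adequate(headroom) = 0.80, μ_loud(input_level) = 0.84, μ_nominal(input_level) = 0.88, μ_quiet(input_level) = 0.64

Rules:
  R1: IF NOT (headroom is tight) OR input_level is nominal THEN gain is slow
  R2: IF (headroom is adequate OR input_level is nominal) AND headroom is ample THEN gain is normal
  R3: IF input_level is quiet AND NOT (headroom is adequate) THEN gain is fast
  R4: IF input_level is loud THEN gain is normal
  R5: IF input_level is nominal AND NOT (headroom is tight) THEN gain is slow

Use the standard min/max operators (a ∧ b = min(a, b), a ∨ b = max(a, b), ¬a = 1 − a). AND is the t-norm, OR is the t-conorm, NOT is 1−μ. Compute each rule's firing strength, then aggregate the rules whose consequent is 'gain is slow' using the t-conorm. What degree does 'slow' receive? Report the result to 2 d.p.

R1: ¬tight=1−0.27=0.73, nominal=0.88; OR[max(a, b)] → w = 0.88
R2: (adequate=0.80 OR nominal=0.88) = 0.88; AND[min(a, b)] with ample=0.50 → w = 0.50
R3: quiet=0.64, ¬adequate=1−0.80=0.20; AND[min(a, b)] → w = 0.20
R4: loud=0.84 → w = 0.84
R5: nominal=0.88, ¬tight=1−0.27=0.73; AND[min(a, b)] → w = 0.73
Rules with consequent 'slow': {R1, R5} → strengths 0.88, 0.73
Aggregate via t-conorm [max(a, b)]: 0.88

0.88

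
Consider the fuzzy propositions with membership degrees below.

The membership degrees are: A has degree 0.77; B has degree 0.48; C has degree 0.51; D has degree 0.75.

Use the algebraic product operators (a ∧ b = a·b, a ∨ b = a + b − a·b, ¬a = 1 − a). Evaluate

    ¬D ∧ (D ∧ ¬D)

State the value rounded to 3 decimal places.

¬D = 1 − 0.7500 = 0.2500
¬D = 1 − 0.7500 = 0.2500
D ∧ ¬D = a·b on (0.7500, 0.2500) = 0.1875
¬D ∧ (D ∧ ¬D) = a·b on (0.2500, 0.1875) = 0.0469

0.047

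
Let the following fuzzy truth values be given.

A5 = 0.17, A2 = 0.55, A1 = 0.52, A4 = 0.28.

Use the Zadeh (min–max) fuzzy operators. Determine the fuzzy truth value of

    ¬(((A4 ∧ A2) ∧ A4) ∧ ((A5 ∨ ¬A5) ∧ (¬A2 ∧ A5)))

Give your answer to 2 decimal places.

A4 ∧ A2 = min(a, b) on (0.28, 0.55) = 0.28
(A4 ∧ A2) ∧ A4 = min(a, b) on (0.28, 0.28) = 0.28
¬A5 = 1 − 0.17 = 0.83
A5 ∨ ¬A5 = max(a, b) on (0.17, 0.83) = 0.83
¬A2 = 1 − 0.55 = 0.45
¬A2 ∧ A5 = min(a, b) on (0.45, 0.17) = 0.17
(A5 ∨ ¬A5) ∧ (¬A2 ∧ A5) = min(a, b) on (0.83, 0.17) = 0.17
((A4 ∧ A2) ∧ A4) ∧ ((A5 ∨ ¬A5) ∧ (¬A2 ∧ A5)) = min(a, b) on (0.28, 0.17) = 0.17
¬(((A4 ∧ A2) ∧ A4) ∧ ((A5 ∨ ¬A5) ∧ (¬A2 ∧ A5))) = 1 − 0.17 = 0.83

0.83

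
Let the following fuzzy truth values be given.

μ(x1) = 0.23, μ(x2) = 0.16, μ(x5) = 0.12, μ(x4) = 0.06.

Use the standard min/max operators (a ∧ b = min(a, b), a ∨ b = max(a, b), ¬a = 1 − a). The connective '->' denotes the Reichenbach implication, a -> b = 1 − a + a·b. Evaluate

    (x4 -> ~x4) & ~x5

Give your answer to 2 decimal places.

~x4 = 1 − 0.06 = 0.94
x4 -> ~x4  [Reichenbach: 1 − a + a·b] with a=0.06, b=0.94 → 1.00
~x5 = 1 − 0.12 = 0.88
(x4 -> ~x4) & ~x5 = min(a, b) on (1.00, 0.88) = 0.88

0.88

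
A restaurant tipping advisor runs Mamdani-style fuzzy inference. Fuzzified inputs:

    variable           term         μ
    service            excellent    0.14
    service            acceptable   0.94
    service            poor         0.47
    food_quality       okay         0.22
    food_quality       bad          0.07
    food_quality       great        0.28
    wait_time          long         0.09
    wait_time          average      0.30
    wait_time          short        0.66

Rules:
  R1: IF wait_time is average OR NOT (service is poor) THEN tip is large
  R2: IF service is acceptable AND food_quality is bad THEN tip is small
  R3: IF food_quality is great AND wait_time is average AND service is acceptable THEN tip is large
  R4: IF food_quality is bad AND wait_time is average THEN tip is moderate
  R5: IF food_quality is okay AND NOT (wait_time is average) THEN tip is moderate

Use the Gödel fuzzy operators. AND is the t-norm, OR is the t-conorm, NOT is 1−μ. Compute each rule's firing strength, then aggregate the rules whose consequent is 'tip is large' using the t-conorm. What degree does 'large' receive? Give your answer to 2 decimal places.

R1: average=0.30, ¬poor=1−0.47=0.53; OR[max(a, b)] → w = 0.53
R2: acceptable=0.94, bad=0.07; AND[min(a, b)] → w = 0.07
R3: great=0.28, average=0.30, acceptable=0.94; AND[min(a, b)] → w = 0.28
R4: bad=0.07, average=0.30; AND[min(a, b)] → w = 0.07
R5: okay=0.22, ¬average=1−0.30=0.70; AND[min(a, b)] → w = 0.22
Rules with consequent 'large': {R1, R3} → strengths 0.53, 0.28
Aggregate via t-conorm [max(a, b)]: 0.53

0.53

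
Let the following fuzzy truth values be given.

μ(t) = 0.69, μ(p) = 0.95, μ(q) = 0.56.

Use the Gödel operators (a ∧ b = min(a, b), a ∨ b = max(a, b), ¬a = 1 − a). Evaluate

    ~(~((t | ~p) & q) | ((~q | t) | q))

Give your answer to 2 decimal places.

0.31

~p = 1 − 0.95 = 0.05
t | ~p = max(a, b) on (0.69, 0.05) = 0.69
(t | ~p) & q = min(a, b) on (0.69, 0.56) = 0.56
~((t | ~p) & q) = 1 − 0.56 = 0.44
~q = 1 − 0.56 = 0.44
~q | t = max(a, b) on (0.44, 0.69) = 0.69
(~q | t) | q = max(a, b) on (0.69, 0.56) = 0.69
~((t | ~p) & q) | ((~q | t) | q) = max(a, b) on (0.44, 0.69) = 0.69
~(~((t | ~p) & q) | ((~q | t) | q)) = 1 − 0.69 = 0.31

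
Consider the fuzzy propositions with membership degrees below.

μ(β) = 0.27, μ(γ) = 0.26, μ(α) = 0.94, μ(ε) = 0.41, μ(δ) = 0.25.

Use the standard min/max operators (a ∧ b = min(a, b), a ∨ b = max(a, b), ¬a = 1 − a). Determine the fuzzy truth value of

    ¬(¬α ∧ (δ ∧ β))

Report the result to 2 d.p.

¬α = 1 − 0.94 = 0.06
δ ∧ β = min(a, b) on (0.25, 0.27) = 0.25
¬α ∧ (δ ∧ β) = min(a, b) on (0.06, 0.25) = 0.06
¬(¬α ∧ (δ ∧ β)) = 1 − 0.06 = 0.94

0.94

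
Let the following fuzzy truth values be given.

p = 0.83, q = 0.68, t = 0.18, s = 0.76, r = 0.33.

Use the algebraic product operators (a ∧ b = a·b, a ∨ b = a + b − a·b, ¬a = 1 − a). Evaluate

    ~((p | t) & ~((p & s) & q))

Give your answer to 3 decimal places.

p | t = a + b − a·b on (0.8300, 0.1800) = 0.8606
p & s = a·b on (0.8300, 0.7600) = 0.6308
(p & s) & q = a·b on (0.6308, 0.6800) = 0.4289
~((p & s) & q) = 1 − 0.4289 = 0.5711
(p | t) & ~((p & s) & q) = a·b on (0.8606, 0.5711) = 0.4915
~((p | t) & ~((p & s) & q)) = 1 − 0.4915 = 0.5085

0.509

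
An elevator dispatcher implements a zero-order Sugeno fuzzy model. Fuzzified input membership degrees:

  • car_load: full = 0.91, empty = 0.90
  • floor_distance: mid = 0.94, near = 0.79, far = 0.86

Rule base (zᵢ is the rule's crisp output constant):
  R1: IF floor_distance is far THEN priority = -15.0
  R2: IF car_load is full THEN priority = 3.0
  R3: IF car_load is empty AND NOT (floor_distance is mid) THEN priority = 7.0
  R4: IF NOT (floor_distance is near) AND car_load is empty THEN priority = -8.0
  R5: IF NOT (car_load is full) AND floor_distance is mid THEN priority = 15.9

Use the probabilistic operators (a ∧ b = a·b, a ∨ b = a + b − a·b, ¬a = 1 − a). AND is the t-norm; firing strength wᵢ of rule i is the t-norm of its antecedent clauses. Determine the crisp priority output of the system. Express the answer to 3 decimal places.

R1 (z=-15.0): far=0.86 → w = 0.8600
R2 (z=3.0): full=0.91 → w = 0.9100
R3 (z=7.0): empty=0.90, ¬mid=1−0.94=0.06; AND[a·b] → w = 0.0540
R4 (z=-8.0): ¬near=1−0.79=0.21, empty=0.90; AND[a·b] → w = 0.1890
R5 (z=15.9): ¬full=1−0.91=0.09, mid=0.94; AND[a·b] → w = 0.0846
Weighted average = (0.8600·-15.0 + 0.9100·3.0 + 0.0540·7.0 + 0.1890·-8.0 + 0.0846·15.9) / (0.8600 + 0.9100 + 0.0540 + 0.1890 + 0.0846)
  = -9.9589 / 2.0976 = -4.748

-4.748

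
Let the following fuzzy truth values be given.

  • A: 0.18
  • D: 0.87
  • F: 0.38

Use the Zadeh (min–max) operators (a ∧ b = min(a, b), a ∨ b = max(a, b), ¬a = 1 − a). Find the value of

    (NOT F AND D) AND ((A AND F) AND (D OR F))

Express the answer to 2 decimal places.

0.18

NOT F = 1 − 0.38 = 0.62
NOT F AND D = min(a, b) on (0.62, 0.87) = 0.62
A AND F = min(a, b) on (0.18, 0.38) = 0.18
D OR F = max(a, b) on (0.87, 0.38) = 0.87
(A AND F) AND (D OR F) = min(a, b) on (0.18, 0.87) = 0.18
(NOT F AND D) AND ((A AND F) AND (D OR F)) = min(a, b) on (0.62, 0.18) = 0.18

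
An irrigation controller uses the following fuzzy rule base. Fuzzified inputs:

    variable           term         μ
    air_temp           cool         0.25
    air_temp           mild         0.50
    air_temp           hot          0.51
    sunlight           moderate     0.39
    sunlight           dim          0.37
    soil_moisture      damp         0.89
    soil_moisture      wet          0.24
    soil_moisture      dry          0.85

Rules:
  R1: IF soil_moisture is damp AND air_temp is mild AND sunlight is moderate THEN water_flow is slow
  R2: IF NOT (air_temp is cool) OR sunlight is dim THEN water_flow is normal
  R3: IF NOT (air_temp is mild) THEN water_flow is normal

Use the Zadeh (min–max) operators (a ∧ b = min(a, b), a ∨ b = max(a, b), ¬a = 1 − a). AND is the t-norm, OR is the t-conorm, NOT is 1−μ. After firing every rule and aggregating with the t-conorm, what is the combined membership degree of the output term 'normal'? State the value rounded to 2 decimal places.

R1: damp=0.89, mild=0.50, moderate=0.39; AND[min(a, b)] → w = 0.39
R2: ¬cool=1−0.25=0.75, dim=0.37; OR[max(a, b)] → w = 0.75
R3: ¬mild=1−0.50=0.50 → w = 0.50
Rules with consequent 'normal': {R2, R3} → strengths 0.75, 0.50
Aggregate via t-conorm [max(a, b)]: 0.75

0.75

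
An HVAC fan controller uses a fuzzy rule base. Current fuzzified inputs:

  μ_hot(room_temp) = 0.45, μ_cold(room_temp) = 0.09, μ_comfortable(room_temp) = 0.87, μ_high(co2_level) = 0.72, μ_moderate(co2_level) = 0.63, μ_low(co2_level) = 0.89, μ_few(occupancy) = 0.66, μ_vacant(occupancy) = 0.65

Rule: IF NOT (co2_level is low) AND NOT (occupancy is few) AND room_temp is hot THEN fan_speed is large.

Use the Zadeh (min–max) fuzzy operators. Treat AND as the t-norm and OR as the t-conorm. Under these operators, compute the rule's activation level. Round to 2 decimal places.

firing strength: ¬low=1−0.89=0.11, ¬few=1−0.66=0.34, hot=0.45; AND[min(a, b)] → w = 0.11

0.11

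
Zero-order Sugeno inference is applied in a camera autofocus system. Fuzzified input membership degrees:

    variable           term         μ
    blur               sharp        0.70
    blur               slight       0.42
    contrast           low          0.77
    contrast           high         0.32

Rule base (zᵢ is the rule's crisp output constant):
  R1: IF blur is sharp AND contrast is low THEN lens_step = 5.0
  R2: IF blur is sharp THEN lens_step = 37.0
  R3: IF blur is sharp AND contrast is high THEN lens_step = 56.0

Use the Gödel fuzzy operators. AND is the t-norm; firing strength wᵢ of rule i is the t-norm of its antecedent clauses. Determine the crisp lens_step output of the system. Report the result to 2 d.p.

R1 (z=5.0): sharp=0.70, low=0.77; AND[min(a, b)] → w = 0.70
R2 (z=37.0): sharp=0.70 → w = 0.70
R3 (z=56.0): sharp=0.70, high=0.32; AND[min(a, b)] → w = 0.32
Weighted average = (0.70·5.0 + 0.70·37.0 + 0.32·56.0) / (0.70 + 0.70 + 0.32)
  = 47.3200 / 1.7200 = 27.51

27.51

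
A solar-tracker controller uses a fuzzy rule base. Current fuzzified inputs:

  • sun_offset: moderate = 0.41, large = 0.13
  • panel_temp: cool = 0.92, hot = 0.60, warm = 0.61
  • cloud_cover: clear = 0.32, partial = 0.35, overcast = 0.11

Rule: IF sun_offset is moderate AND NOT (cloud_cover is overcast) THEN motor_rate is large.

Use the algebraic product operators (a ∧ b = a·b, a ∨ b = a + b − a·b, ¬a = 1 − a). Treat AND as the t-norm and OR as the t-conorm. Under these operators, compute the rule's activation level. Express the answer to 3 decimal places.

0.365

firing strength: moderate=0.41, ¬overcast=1−0.11=0.89; AND[a·b] → w = 0.3649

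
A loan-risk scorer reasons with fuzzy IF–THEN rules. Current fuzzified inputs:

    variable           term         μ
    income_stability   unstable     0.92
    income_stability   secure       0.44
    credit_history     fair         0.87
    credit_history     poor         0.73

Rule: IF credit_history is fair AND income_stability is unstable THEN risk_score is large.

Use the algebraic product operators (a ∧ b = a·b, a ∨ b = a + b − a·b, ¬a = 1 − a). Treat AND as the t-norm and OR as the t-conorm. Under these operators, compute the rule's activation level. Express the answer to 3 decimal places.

0.800

firing strength: fair=0.87, unstable=0.92; AND[a·b] → w = 0.8004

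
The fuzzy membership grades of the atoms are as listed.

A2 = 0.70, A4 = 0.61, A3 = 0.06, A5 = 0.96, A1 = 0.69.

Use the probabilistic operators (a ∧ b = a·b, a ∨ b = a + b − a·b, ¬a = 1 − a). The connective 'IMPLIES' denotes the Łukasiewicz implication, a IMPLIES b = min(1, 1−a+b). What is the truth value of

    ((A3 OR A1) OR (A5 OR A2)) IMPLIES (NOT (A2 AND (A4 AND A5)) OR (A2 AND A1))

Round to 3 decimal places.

A3 OR A1 = a + b − a·b on (0.0600, 0.6900) = 0.7086
A5 OR A2 = a + b − a·b on (0.9600, 0.7000) = 0.9880
(A3 OR A1) OR (A5 OR A2) = a + b − a·b on (0.7086, 0.9880) = 0.9965
A4 AND A5 = a·b on (0.6100, 0.9600) = 0.5856
A2 AND (A4 AND A5) = a·b on (0.7000, 0.5856) = 0.4099
NOT (A2 AND (A4 AND A5)) = 1 − 0.4099 = 0.5901
A2 AND A1 = a·b on (0.7000, 0.6900) = 0.4830
NOT (A2 AND (A4 AND A5)) OR (A2 AND A1) = a + b − a·b on (0.5901, 0.4830) = 0.7881
((A3 OR A1) OR (A5 OR A2)) IMPLIES (NOT (A2 AND (A4 AND A5)) OR (A2 AND A1))  [Łukasiewicz: min(1, 1−a+b)] with a=0.9965, b=0.7881 → 0.7916

0.792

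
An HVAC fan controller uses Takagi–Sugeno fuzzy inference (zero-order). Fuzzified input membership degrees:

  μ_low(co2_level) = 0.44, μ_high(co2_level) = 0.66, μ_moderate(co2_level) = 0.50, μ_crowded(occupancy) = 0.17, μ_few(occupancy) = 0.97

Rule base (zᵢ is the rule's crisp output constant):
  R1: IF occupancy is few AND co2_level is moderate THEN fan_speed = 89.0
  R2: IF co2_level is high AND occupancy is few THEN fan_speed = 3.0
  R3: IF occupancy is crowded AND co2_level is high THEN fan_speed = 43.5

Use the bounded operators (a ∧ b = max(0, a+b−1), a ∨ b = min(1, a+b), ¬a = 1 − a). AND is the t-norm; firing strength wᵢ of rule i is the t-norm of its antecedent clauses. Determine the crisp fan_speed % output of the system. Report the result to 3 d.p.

39.745

R1 (z=89.0): few=0.97, moderate=0.50; AND[max(0, a+b−1)] → w = 0.47
R2 (z=3.0): high=0.66, few=0.97; AND[max(0, a+b−1)] → w = 0.63
R3 (z=43.5): crowded=0.17, high=0.66; AND[max(0, a+b−1)] → w = 0.00
Weighted average = (0.47·89.0 + 0.63·3.0 + 0.00·43.5) / (0.47 + 0.63 + 0.00)
  = 43.7200 / 1.1000 = 39.745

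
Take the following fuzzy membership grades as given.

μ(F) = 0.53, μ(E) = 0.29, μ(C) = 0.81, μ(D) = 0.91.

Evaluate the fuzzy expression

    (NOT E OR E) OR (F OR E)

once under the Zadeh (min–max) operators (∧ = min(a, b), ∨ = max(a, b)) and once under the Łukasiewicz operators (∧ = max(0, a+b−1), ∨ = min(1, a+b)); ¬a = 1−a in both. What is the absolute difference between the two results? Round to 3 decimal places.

0.290

Under Zadeh (min–max):
  NOT E = 1 − 0.29 = 0.71
  NOT E OR E = max(a, b) on (0.71, 0.29) = 0.71
  F OR E = max(a, b) on (0.53, 0.29) = 0.53
  (NOT E OR E) OR (F OR E) = max(a, b) on (0.71, 0.53) = 0.71
  → value = 0.7100
Under Łukasiewicz:
  NOT E = 1 − 0.29 = 0.71
  NOT E OR E = min(1, a+b) on (0.71, 0.29) = 1.00
  F OR E = min(1, a+b) on (0.53, 0.29) = 0.82
  (NOT E OR E) OR (F OR E) = min(1, a+b) on (1.00, 0.82) = 1.00
  → value = 1.0000
|0.7100 − 1.0000| = 0.290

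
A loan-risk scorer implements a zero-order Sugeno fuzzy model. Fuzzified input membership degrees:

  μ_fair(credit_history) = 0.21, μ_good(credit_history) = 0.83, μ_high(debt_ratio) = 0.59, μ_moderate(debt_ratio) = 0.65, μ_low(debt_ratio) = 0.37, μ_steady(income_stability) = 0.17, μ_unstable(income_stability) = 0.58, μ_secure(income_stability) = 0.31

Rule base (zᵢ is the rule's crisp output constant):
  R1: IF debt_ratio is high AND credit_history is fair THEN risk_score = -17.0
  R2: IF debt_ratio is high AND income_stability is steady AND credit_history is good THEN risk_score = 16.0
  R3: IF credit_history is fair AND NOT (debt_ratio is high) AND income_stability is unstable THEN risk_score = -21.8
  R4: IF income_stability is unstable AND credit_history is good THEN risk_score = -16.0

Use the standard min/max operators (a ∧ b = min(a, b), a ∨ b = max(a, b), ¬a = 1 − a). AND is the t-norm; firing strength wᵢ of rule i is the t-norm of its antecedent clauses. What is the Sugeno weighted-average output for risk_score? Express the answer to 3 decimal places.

R1 (z=-17.0): high=0.59, fair=0.21; AND[min(a, b)] → w = 0.21
R2 (z=16.0): high=0.59, steady=0.17, good=0.83; AND[min(a, b)] → w = 0.17
R3 (z=-21.8): fair=0.21, ¬high=1−0.59=0.41, unstable=0.58; AND[min(a, b)] → w = 0.21
R4 (z=-16.0): unstable=0.58, good=0.83; AND[min(a, b)] → w = 0.58
Weighted average = (0.21·-17.0 + 0.17·16.0 + 0.21·-21.8 + 0.58·-16.0) / (0.21 + 0.17 + 0.21 + 0.58)
  = -14.7080 / 1.1700 = -12.571

-12.571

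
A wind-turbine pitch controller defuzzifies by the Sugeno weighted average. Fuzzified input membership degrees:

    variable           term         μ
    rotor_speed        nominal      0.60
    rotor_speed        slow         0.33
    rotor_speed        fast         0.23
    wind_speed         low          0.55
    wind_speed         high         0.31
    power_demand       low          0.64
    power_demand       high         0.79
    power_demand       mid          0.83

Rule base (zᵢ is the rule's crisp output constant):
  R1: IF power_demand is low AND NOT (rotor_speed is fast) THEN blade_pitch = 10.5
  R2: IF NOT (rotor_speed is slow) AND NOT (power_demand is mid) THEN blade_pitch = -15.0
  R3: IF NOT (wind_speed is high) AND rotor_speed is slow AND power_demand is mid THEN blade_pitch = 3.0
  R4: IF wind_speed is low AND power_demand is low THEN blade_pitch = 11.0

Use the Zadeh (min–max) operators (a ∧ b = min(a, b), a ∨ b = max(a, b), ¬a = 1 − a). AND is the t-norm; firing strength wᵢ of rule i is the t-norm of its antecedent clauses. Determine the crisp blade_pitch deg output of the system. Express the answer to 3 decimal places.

6.633

R1 (z=10.5): low=0.64, ¬fast=1−0.23=0.77; AND[min(a, b)] → w = 0.64
R2 (z=-15.0): ¬slow=1−0.33=0.67, ¬mid=1−0.83=0.17; AND[min(a, b)] → w = 0.17
R3 (z=3.0): ¬high=1−0.31=0.69, slow=0.33, mid=0.83; AND[min(a, b)] → w = 0.33
R4 (z=11.0): low=0.55, low=0.64; AND[min(a, b)] → w = 0.55
Weighted average = (0.64·10.5 + 0.17·-15.0 + 0.33·3.0 + 0.55·11.0) / (0.64 + 0.17 + 0.33 + 0.55)
  = 11.2100 / 1.6900 = 6.633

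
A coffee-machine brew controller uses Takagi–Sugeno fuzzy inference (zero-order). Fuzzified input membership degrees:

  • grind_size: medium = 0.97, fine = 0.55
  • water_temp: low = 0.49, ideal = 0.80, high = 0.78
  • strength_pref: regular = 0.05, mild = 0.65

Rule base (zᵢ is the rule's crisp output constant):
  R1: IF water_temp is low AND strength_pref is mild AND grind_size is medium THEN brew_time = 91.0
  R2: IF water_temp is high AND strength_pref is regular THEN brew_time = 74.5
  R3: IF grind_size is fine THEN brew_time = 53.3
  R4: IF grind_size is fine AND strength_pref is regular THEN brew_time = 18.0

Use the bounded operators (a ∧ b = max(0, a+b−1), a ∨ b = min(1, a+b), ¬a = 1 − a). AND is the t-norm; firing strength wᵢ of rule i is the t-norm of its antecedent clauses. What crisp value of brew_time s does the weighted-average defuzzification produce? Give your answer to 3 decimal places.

R1 (z=91.0): low=0.49, mild=0.65, medium=0.97; AND[max(0, a+b−1)] → w = 0.11
R2 (z=74.5): high=0.78, regular=0.05; AND[max(0, a+b−1)] → w = 0.00
R3 (z=53.3): fine=0.55 → w = 0.55
R4 (z=18.0): fine=0.55, regular=0.05; AND[max(0, a+b−1)] → w = 0.00
Weighted average = (0.11·91.0 + 0.00·74.5 + 0.55·53.3 + 0.00·18.0) / (0.11 + 0.00 + 0.55 + 0.00)
  = 39.3250 / 0.6600 = 59.583

59.583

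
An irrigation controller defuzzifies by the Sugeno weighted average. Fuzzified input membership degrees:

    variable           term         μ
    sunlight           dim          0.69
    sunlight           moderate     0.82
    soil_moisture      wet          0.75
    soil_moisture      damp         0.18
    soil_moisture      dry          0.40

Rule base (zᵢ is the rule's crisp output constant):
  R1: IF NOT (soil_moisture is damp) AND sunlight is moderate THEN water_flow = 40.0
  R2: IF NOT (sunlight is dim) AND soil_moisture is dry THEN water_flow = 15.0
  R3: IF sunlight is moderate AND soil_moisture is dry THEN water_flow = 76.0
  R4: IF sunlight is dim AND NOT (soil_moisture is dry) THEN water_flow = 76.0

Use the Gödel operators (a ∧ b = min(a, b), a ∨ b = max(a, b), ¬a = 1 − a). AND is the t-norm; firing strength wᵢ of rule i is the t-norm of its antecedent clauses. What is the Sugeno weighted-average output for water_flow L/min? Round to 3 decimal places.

53.263

R1 (z=40.0): ¬damp=1−0.18=0.82, moderate=0.82; AND[min(a, b)] → w = 0.82
R2 (z=15.0): ¬dim=1−0.69=0.31, dry=0.40; AND[min(a, b)] → w = 0.31
R3 (z=76.0): moderate=0.82, dry=0.40; AND[min(a, b)] → w = 0.40
R4 (z=76.0): dim=0.69, ¬dry=1−0.40=0.60; AND[min(a, b)] → w = 0.60
Weighted average = (0.82·40.0 + 0.31·15.0 + 0.40·76.0 + 0.60·76.0) / (0.82 + 0.31 + 0.40 + 0.60)
  = 113.4500 / 2.1300 = 53.263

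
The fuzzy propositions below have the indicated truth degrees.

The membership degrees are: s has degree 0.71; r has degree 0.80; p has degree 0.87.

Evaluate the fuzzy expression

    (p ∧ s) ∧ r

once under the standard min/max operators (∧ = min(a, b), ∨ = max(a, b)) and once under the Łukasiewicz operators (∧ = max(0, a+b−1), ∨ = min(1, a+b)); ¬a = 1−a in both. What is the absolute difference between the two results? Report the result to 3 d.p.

0.330

Under standard min/max:
  p ∧ s = min(a, b) on (0.87, 0.71) = 0.71
  (p ∧ s) ∧ r = min(a, b) on (0.71, 0.80) = 0.71
  → value = 0.7100
Under Łukasiewicz:
  p ∧ s = max(0, a+b−1) on (0.87, 0.71) = 0.58
  (p ∧ s) ∧ r = max(0, a+b−1) on (0.58, 0.80) = 0.38
  → value = 0.3800
|0.7100 − 0.3800| = 0.330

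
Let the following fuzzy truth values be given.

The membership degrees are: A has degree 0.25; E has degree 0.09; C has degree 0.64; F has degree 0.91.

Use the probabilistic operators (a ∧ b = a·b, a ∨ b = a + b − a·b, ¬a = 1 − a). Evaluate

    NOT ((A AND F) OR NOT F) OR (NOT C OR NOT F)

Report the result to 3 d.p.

0.827

A AND F = a·b on (0.2500, 0.9100) = 0.2275
NOT F = 1 − 0.9100 = 0.0900
(A AND F) OR NOT F = a + b − a·b on (0.2275, 0.0900) = 0.2970
NOT ((A AND F) OR NOT F) = 1 − 0.2970 = 0.7030
NOT C = 1 − 0.6400 = 0.3600
NOT F = 1 − 0.9100 = 0.0900
NOT C OR NOT F = a + b − a·b on (0.3600, 0.0900) = 0.4176
NOT ((A AND F) OR NOT F) OR (NOT C OR NOT F) = a + b − a·b on (0.7030, 0.4176) = 0.8270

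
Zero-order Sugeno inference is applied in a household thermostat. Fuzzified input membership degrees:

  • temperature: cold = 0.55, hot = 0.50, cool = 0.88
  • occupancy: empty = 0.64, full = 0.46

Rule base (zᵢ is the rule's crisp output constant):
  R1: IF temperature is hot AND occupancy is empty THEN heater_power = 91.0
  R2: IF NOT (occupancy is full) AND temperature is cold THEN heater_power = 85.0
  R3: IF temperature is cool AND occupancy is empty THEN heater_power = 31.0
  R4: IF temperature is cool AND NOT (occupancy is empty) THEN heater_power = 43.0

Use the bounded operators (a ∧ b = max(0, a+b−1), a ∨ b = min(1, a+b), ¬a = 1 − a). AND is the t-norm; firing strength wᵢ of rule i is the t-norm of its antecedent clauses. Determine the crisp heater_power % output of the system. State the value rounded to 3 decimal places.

47.303

R1 (z=91.0): hot=0.50, empty=0.64; AND[max(0, a+b−1)] → w = 0.14
R2 (z=85.0): ¬full=1−0.46=0.54, cold=0.55; AND[max(0, a+b−1)] → w = 0.09
R3 (z=31.0): cool=0.88, empty=0.64; AND[max(0, a+b−1)] → w = 0.52
R4 (z=43.0): cool=0.88, ¬empty=1−0.64=0.36; AND[max(0, a+b−1)] → w = 0.24
Weighted average = (0.14·91.0 + 0.09·85.0 + 0.52·31.0 + 0.24·43.0) / (0.14 + 0.09 + 0.52 + 0.24)
  = 46.8300 / 0.9900 = 47.303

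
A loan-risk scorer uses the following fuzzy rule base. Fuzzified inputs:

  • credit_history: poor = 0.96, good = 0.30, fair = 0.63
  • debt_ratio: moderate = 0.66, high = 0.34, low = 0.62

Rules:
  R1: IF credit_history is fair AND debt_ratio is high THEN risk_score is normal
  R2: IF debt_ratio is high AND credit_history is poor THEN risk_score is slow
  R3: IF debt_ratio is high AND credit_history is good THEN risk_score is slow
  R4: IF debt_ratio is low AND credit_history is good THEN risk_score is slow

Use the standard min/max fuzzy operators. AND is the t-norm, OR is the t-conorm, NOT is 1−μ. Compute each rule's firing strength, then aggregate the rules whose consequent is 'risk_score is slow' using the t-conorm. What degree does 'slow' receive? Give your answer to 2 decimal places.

0.34

R1: fair=0.63, high=0.34; AND[min(a, b)] → w = 0.34
R2: high=0.34, poor=0.96; AND[min(a, b)] → w = 0.34
R3: high=0.34, good=0.30; AND[min(a, b)] → w = 0.30
R4: low=0.62, good=0.30; AND[min(a, b)] → w = 0.30
Rules with consequent 'slow': {R2, R3, R4} → strengths 0.34, 0.30, 0.30
Aggregate via t-conorm [max(a, b)]: 0.34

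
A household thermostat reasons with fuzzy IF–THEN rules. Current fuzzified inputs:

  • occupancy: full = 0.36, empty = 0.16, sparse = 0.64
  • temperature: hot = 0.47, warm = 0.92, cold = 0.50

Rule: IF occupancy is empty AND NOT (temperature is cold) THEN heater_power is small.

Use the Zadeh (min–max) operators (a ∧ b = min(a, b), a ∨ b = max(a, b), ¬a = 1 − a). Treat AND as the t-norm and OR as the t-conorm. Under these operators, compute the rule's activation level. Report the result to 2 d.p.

firing strength: empty=0.16, ¬cold=1−0.50=0.50; AND[min(a, b)] → w = 0.16

0.16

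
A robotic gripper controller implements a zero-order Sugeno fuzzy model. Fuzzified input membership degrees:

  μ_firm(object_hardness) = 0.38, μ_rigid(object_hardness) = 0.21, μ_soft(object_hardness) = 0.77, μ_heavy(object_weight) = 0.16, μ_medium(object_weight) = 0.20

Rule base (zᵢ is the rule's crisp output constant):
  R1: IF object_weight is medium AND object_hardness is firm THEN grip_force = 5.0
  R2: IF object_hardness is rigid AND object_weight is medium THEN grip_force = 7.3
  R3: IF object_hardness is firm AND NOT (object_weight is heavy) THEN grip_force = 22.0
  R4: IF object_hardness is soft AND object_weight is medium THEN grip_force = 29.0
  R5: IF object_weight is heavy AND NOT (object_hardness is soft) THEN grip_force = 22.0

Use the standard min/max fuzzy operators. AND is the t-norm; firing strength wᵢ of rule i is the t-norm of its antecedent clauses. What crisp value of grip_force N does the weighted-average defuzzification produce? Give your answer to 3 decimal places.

17.667

R1 (z=5.0): medium=0.20, firm=0.38; AND[min(a, b)] → w = 0.20
R2 (z=7.3): rigid=0.21, medium=0.20; AND[min(a, b)] → w = 0.20
R3 (z=22.0): firm=0.38, ¬heavy=1−0.16=0.84; AND[min(a, b)] → w = 0.38
R4 (z=29.0): soft=0.77, medium=0.20; AND[min(a, b)] → w = 0.20
R5 (z=22.0): heavy=0.16, ¬soft=1−0.77=0.23; AND[min(a, b)] → w = 0.16
Weighted average = (0.20·5.0 + 0.20·7.3 + 0.38·22.0 + 0.20·29.0 + 0.16·22.0) / (0.20 + 0.20 + 0.38 + 0.20 + 0.16)
  = 20.1400 / 1.1400 = 17.667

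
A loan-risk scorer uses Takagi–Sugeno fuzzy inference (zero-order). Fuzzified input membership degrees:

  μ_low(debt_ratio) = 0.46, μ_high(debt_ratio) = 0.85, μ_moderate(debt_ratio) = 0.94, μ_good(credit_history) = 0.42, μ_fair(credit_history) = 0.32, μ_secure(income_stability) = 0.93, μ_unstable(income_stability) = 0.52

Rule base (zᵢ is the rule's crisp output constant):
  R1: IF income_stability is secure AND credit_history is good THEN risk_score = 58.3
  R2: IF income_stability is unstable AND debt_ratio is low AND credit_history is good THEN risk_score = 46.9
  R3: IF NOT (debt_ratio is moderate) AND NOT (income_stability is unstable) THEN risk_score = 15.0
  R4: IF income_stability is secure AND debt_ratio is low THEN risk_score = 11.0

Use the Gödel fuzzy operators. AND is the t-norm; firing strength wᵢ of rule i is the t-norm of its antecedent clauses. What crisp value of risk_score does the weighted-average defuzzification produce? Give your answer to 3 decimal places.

36.871

R1 (z=58.3): secure=0.93, good=0.42; AND[min(a, b)] → w = 0.42
R2 (z=46.9): unstable=0.52, low=0.46, good=0.42; AND[min(a, b)] → w = 0.42
R3 (z=15.0): ¬moderate=1−0.94=0.06, ¬unstable=1−0.52=0.48; AND[min(a, b)] → w = 0.06
R4 (z=11.0): secure=0.93, low=0.46; AND[min(a, b)] → w = 0.46
Weighted average = (0.42·58.3 + 0.42·46.9 + 0.06·15.0 + 0.46·11.0) / (0.42 + 0.42 + 0.06 + 0.46)
  = 50.1440 / 1.3600 = 36.871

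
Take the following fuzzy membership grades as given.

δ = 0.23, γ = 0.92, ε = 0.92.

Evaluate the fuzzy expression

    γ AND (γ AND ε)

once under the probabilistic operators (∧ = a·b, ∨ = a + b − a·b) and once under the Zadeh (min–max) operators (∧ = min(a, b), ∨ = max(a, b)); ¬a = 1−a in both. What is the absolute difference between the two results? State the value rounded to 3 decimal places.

Under probabilistic:
  γ AND ε = a·b on (0.9200, 0.9200) = 0.8464
  γ AND (γ AND ε) = a·b on (0.9200, 0.8464) = 0.7787
  → value = 0.7787
Under Zadeh (min–max):
  γ AND ε = min(a, b) on (0.92, 0.92) = 0.92
  γ AND (γ AND ε) = min(a, b) on (0.92, 0.92) = 0.92
  → value = 0.9200
|0.7787 − 0.9200| = 0.141

0.141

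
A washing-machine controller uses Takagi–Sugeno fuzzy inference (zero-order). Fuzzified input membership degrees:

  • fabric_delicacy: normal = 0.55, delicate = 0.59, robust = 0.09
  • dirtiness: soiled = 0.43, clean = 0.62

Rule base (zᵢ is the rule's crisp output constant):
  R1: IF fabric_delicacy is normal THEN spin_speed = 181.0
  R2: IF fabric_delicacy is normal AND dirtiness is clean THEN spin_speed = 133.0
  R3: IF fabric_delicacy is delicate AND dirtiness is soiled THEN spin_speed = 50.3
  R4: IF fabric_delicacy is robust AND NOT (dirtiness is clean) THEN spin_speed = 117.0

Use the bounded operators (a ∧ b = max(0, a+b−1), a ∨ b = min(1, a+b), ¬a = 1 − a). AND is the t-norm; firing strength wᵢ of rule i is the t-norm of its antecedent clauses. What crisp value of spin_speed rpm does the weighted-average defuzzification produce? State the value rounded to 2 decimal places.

166.44

R1 (z=181.0): normal=0.55 → w = 0.55
R2 (z=133.0): normal=0.55, clean=0.62; AND[max(0, a+b−1)] → w = 0.17
R3 (z=50.3): delicate=0.59, soiled=0.43; AND[max(0, a+b−1)] → w = 0.02
R4 (z=117.0): robust=0.09, ¬clean=1−0.62=0.38; AND[max(0, a+b−1)] → w = 0.00
Weighted average = (0.55·181.0 + 0.17·133.0 + 0.02·50.3 + 0.00·117.0) / (0.55 + 0.17 + 0.02 + 0.00)
  = 123.1660 / 0.7400 = 166.44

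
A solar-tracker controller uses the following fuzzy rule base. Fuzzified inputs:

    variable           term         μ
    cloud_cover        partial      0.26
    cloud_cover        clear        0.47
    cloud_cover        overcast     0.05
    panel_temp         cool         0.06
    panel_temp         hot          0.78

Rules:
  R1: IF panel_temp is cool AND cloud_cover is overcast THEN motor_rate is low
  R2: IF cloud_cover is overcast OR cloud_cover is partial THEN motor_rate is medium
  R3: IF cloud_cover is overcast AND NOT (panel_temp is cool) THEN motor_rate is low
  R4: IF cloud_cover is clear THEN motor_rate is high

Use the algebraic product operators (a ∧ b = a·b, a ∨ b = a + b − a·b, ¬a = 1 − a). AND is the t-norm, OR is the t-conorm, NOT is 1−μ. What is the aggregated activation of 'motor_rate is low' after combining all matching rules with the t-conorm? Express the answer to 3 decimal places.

0.050

R1: cool=0.06, overcast=0.05; AND[a·b] → w = 0.0030
R2: overcast=0.05, partial=0.26; OR[a + b − a·b] → w = 0.2970
R3: overcast=0.05, ¬cool=1−0.06=0.94; AND[a·b] → w = 0.0470
R4: clear=0.47 → w = 0.4700
Rules with consequent 'low': {R1, R3} → strengths 0.0030, 0.0470
Aggregate via t-conorm [a + b − a·b]: 0.0499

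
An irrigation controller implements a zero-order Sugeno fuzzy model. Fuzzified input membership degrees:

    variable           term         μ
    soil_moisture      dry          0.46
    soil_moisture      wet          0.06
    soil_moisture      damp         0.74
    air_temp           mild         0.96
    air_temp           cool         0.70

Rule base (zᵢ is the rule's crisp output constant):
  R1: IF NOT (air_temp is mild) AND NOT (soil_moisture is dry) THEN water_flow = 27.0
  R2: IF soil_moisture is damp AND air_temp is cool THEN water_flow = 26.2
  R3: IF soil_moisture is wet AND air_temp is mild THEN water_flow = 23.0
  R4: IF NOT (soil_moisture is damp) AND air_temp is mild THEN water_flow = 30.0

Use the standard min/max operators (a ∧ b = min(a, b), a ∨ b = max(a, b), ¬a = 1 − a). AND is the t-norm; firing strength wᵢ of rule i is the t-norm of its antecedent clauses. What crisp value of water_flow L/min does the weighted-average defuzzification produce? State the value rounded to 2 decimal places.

26.98

R1 (z=27.0): ¬mild=1−0.96=0.04, ¬dry=1−0.46=0.54; AND[min(a, b)] → w = 0.04
R2 (z=26.2): damp=0.74, cool=0.70; AND[min(a, b)] → w = 0.70
R3 (z=23.0): wet=0.06, mild=0.96; AND[min(a, b)] → w = 0.06
R4 (z=30.0): ¬damp=1−0.74=0.26, mild=0.96; AND[min(a, b)] → w = 0.26
Weighted average = (0.04·27.0 + 0.70·26.2 + 0.06·23.0 + 0.26·30.0) / (0.04 + 0.70 + 0.06 + 0.26)
  = 28.6000 / 1.0600 = 26.98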